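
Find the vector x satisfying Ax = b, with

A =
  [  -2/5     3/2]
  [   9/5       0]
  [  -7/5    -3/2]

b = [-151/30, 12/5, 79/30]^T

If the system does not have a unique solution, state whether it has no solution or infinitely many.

x_1 = 4/3, x_2 = -3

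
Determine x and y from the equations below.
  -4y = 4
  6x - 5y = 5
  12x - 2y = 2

Row-reduce the augmented matrix:
Swap R1 and R2.
R1 ← R1 / (6).
R3 ← R3 − 12·R1.
R2 ← R2 / (-4).
R1 ← R1 + 5/6·R2.
R3 ← R3 − 8·R2.
R3 reduces to 0 = 0, so the extra equation is consistent.
Reading off the reduced rows gives x = 0, y = -1.

x = 0, y = -1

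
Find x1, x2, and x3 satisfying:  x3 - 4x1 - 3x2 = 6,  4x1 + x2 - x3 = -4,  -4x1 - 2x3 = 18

Row-reduce the augmented matrix:
R1 ← R1 / (-4).
R2 ← R2 − 4·R1.
R3 ← R3 + 4·R1.
R2 ← R2 / (-2).
R1 ← R1 − 3/4·R2.
R3 ← R3 − 3·R2.
R3 ← R3 / (-3).
R1 ← R1 + 1/4·R3.
Reading off the reduced rows gives x1 = -2, x2 = -1, x3 = -5.

x1 = -2, x2 = -1, x3 = -5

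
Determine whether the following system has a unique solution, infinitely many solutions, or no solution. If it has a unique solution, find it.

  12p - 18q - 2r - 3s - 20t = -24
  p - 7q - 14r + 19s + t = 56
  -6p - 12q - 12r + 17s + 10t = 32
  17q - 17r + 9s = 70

infinitely many solutions

Row-reduce:
R1 ← R1 / (12).
R2 ← R2 − 1·R1.
R3 ← R3 + 6·R1.
R2 ← R2 / (-11/2).
R1 ← R1 + 3/2·R2.
R3 ← R3 + 21·R2.
R4 ← R4 − 17·R2.
R3 ← R3 / (438/11).
R1 ← R1 − 119/33·R3.
R2 ← R2 − 83/33·R3.
R4 ← R4 + 1972/33·R3.
R4 ← R4 / (-24367/1314).
R1 ← R1 + 325/1314·R4.
R2 ← R2 − 215/1314·R4.
R3 ← R3 + 319/219·R4.
Rank is 4 with 5 unknowns, leaving t free.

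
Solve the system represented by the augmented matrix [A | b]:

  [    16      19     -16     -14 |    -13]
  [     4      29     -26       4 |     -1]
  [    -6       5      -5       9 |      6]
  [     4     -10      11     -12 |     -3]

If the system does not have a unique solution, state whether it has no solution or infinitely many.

infinitely many solutions

Row-reduce:
R1 ← R1 / (16).
R2 ← R2 − 4·R1.
R3 ← R3 + 6·R1.
R4 ← R4 − 4·R1.
R2 ← R2 / (97/4).
R1 ← R1 − 19/16·R2.
R3 ← R3 − 97/8·R2.
R4 ← R4 + 59/4·R2.
Swap R3 and R4.
R3 ← R3 / (157/97).
R1 ← R1 − 15/194·R3.
R2 ← R2 + 88/97·R3.
Rank is 3 with 4 unknowns, leaving x_4 free.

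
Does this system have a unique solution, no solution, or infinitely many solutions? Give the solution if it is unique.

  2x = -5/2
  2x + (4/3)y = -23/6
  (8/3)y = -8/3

Row-reduce the augmented matrix:
R1 ← R1 / (2).
R2 ← R2 − 2·R1.
R2 ← R2 / (4/3).
R3 ← R3 − 8/3·R2.
R3 reduces to 0 = 0, so the extra equation is consistent.
Reading off the reduced rows gives x = -5/4, y = -1.

x = -5/4, y = -1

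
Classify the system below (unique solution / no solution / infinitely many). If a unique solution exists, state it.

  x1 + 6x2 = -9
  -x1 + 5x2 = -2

x1 = -3, x2 = -1

From equation 1: x1 = -9 − 6·x2.
Substitute into equation 2 and solve: x2 = -1.
Then x1 = -3.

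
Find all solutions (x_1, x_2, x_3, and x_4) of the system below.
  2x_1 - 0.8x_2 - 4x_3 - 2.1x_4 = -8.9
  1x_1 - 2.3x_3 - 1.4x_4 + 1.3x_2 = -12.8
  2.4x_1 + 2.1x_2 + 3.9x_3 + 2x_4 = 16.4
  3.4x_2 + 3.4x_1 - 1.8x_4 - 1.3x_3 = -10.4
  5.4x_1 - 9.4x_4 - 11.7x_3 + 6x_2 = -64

x_1 = 3, x_2 = -4, x_3 = 4, x_4 = 1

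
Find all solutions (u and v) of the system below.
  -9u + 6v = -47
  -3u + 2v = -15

Row-reduce:
R1 ← R1 / (-9).
R2 ← R2 + 3·R1.
Row 2 reduces to 0 = 2/3, a contradiction. The system is inconsistent.

no solution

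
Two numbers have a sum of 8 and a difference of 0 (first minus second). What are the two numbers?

first number: 4, second number: 4

Let x = first number, y = second number.
  y + x = 8
  x - y = 0
Row-reduce the augmented matrix:
R2 ← R2 − 1·R1.
R2 ← R2 / (-2).
R1 ← R1 − 1·R2.
Reading off the reduced rows gives x = 4, y = 4.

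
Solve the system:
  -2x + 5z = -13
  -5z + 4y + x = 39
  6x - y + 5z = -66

Row-reduce the augmented matrix:
R1 ← R1 / (-2).
R2 ← R2 − 1·R1.
R3 ← R3 − 6·R1.
R2 ← R2 / (4).
R3 ← R3 + 1·R2.
R3 ← R3 / (155/8).
R1 ← R1 + 5/2·R3.
R2 ← R2 + 5/8·R3.
Reading off the reduced rows gives x = -6, y = 5, z = -5.

x = -6, y = 5, z = -5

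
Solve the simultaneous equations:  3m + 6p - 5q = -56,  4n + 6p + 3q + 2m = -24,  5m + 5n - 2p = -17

infinitely many solutions

Row-reduce:
R1 ← R1 / (3).
R2 ← R2 − 2·R1.
R3 ← R3 − 5·R1.
R2 ← R2 / (4).
R3 ← R3 − 5·R2.
R3 ← R3 / (-29/2).
R1 ← R1 − 2·R3.
R2 ← R2 − 1/2·R3.
Rank is 3 with 4 unknowns, leaving q free.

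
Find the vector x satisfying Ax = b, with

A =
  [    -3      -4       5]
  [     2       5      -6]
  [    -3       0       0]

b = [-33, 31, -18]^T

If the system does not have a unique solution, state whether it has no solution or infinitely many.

x_1 = 6, x_2 = 5, x_3 = 1

Row-reduce the augmented matrix:
R1 ← R1 / (-3).
R2 ← R2 − 2·R1.
R3 ← R3 + 3·R1.
R2 ← R2 / (7/3).
R1 ← R1 − 4/3·R2.
R3 ← R3 − 4·R2.
R3 ← R3 / (-3/7).
R1 ← R1 + 1/7·R3.
R2 ← R2 + 8/7·R3.
Reading off the reduced rows gives x_1 = 6, x_2 = 5, x_3 = 1.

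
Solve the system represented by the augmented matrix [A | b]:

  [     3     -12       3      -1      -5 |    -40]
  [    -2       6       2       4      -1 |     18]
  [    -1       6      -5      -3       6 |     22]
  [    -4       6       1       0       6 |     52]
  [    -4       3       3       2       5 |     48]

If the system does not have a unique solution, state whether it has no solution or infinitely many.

infinitely many solutions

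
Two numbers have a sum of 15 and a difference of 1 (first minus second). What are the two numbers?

first number: 8, second number: 7

Let x = first number, y = second number.
  x + y = 15
  x - y = 1
Row-reduce the augmented matrix:
R2 ← R2 − 1·R1.
R2 ← R2 / (-2).
R1 ← R1 − 1·R2.
Reading off the reduced rows gives x = 8, y = 7.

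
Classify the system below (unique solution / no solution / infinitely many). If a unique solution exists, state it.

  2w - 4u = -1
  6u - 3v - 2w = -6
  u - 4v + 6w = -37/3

u = 0, v = 7/3, w = -1/2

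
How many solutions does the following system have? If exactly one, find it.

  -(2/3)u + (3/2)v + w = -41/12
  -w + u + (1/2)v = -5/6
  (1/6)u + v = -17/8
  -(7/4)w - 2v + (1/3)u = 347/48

u = -11/4, v = -5/3, w = -11/4

Row-reduce the augmented matrix:
R1 ← R1 / (-2/3).
R2 ← R2 − 1·R1.
R3 ← R3 − 1/6·R1.
R4 ← R4 − 1/3·R1.
R2 ← R2 / (11/4).
R1 ← R1 + 9/4·R2.
R3 ← R3 − 11/8·R2.
R4 ← R4 + 5/4·R2.
Swap R3 and R4.
R3 ← R3 / (-45/44).
R1 ← R1 + 12/11·R3.
R2 ← R2 − 2/11·R3.
R4 reduces to 0 = 0, so the extra equation is consistent.
Reading off the reduced rows gives u = -11/4, v = -5/3, w = -11/4.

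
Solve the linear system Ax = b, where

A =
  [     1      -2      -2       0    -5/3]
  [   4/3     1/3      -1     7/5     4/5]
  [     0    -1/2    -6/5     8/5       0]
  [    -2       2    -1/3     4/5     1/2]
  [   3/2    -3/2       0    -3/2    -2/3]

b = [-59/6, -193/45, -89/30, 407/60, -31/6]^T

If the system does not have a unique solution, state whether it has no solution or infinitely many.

x_1 = -3, x_2 = 1/3, x_3 = 1, x_4 = -1, x_5 = 5/2

Row-reduce the augmented matrix:
R2 ← R2 − 4/3·R1.
R4 ← R4 + 2·R1.
R5 ← R5 − 3/2·R1.
R2 ← R2 / (3).
R1 ← R1 + 2·R2.
R3 ← R3 + 1/2·R2.
R4 ← R4 + 2·R2.
R5 ← R5 − 3/2·R2.
R3 ← R3 / (-83/90).
R1 ← R1 + 8/9·R3.
R2 ← R2 − 5/9·R3.
R4 ← R4 + 29/9·R3.
R5 ← R5 − 13/6·R3.
R4 ← R4 / (-1939/415).
R1 ← R1 + 346/415·R4.
R2 ← R2 − 652/415·R4.
R3 ← R3 + 165/83·R4.
R5 ← R5 − 1749/830·R4.
R5 ← R5 / (13291/38780).
R1 ← R1 − 28162/87255·R5.
R2 ← R2 − 38726/87255·R5.
R3 ← R3 − 6409/11634·R5.
R4 ← R4 − 19261/34902·R5.
Reading off the reduced rows gives x_1 = -3, x_2 = 1/3, x_3 = 1, x_4 = -1, x_5 = 5/2.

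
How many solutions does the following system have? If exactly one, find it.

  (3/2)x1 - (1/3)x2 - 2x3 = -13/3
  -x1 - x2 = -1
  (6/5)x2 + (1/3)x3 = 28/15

x1 = 0, x2 = 1, x3 = 2

Row-reduce the augmented matrix:
R1 ← R1 / (3/2).
R2 ← R2 + 1·R1.
R2 ← R2 / (-11/9).
R1 ← R1 + 2/9·R2.
R3 ← R3 − 6/5·R2.
R3 ← R3 / (-161/165).
R1 ← R1 + 12/11·R3.
R2 ← R2 − 12/11·R3.
Reading off the reduced rows gives x1 = 0, x2 = 1, x3 = 2.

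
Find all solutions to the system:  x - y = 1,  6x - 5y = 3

From equation 1: x = 1 + y.
Substitute into equation 2 and solve: y = -3.
Then x = -2.

x = -2, y = -3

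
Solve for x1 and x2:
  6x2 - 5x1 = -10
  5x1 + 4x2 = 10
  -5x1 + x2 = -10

Row-reduce the augmented matrix:
R1 ← R1 / (-5).
R2 ← R2 − 5·R1.
R3 ← R3 + 5·R1.
R2 ← R2 / (10).
R1 ← R1 + 6/5·R2.
R3 ← R3 + 5·R2.
R3 reduces to 0 = 0, so the extra equation is consistent.
Reading off the reduced rows gives x1 = 2, x2 = 0.

x1 = 2, x2 = 0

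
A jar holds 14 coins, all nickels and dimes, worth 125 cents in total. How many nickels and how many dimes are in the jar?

Let n = nickels, d = dimes.
  n + d = 14
  5n + 10d = 125
Row-reduce the augmented matrix:
R2 ← R2 − 5·R1.
R2 ← R2 / (5).
R1 ← R1 − 1·R2.
Reading off the reduced rows gives n = 3, d = 11.

nickels: 3, dimes: 11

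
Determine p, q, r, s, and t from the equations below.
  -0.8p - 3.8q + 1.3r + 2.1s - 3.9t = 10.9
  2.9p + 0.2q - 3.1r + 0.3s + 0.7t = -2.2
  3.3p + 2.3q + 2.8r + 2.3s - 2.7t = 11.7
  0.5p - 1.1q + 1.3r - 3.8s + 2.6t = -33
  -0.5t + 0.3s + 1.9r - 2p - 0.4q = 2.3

p = -3, q = 4, r = -3, s = 2, t = -6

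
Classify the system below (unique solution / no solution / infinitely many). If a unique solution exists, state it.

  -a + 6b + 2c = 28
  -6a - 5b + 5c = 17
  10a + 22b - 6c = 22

Row-reduce:
R1 ← R1 / (-1).
R2 ← R2 + 6·R1.
R3 ← R3 − 10·R1.
R2 ← R2 / (-41).
R1 ← R1 + 6·R2.
R3 ← R3 − 82·R2.
Rank is 2 with 3 unknowns, leaving c free.

infinitely many solutions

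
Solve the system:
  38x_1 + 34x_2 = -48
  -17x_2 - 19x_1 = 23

no solution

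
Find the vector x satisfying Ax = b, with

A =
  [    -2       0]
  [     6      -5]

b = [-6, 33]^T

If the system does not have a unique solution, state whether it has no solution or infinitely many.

Row-reduce the augmented matrix:
R1 ← R1 / (-2).
R2 ← R2 − 6·R1.
R2 ← R2 / (-5).
Reading off the reduced rows gives x_1 = 3, x_2 = -3.

x_1 = 3, x_2 = -3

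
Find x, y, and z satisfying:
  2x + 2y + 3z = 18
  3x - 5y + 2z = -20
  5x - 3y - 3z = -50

x = -4, y = 4, z = 6

Row-reduce the augmented matrix:
R1 ← R1 / (2).
R2 ← R2 − 3·R1.
R3 ← R3 − 5·R1.
R2 ← R2 / (-8).
R1 ← R1 − 1·R2.
R3 ← R3 + 8·R2.
R3 ← R3 / (-8).
R1 ← R1 − 19/16·R3.
R2 ← R2 − 5/16·R3.
Reading off the reduced rows gives x = -4, y = 4, z = 6.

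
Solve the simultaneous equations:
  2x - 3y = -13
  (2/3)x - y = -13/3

Row-reduce:
R1 ← R1 / (2).
R2 ← R2 − 2/3·R1.
Rank is 1 with 2 unknowns, leaving y free.

infinitely many solutions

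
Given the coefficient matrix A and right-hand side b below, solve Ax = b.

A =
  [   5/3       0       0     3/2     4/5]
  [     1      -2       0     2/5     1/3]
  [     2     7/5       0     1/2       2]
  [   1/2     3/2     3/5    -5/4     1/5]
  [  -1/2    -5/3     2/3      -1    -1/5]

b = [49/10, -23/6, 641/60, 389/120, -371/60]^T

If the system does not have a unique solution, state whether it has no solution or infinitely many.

x_1 = 0, x_2 = 11/4, x_3 = 1, x_4 = 5/3, x_5 = 3

Row-reduce the augmented matrix:
R1 ← R1 / (5/3).
R2 ← R2 − 1·R1.
R3 ← R3 − 2·R1.
R4 ← R4 − 1/2·R1.
R5 ← R5 + 1/2·R1.
R2 ← R2 / (-2).
R3 ← R3 − 7/5·R2.
R4 ← R4 − 3/2·R2.
R5 ← R5 + 5/3·R2.
Swap R3 and R4.
R3 ← R3 / (3/5).
R5 ← R5 − 2/3·R3.
R4 ← R4 / (-33/20).
R1 ← R1 − 9/10·R4.
R2 ← R2 − 1/4·R4.
R3 ← R3 + 83/24·R4.
R5 ← R5 − 391/180·R4.
R5 ← R5 / (348133/222750).
R1 ← R1 − 1363/1375·R5.
R2 ← R2 − 533/2475·R5.
R3 ← R3 + 32887/14850·R5.
R4 ← R4 + 1406/2475·R5.
Reading off the reduced rows gives x_1 = 0, x_2 = 11/4, x_3 = 1, x_4 = 5/3, x_5 = 3.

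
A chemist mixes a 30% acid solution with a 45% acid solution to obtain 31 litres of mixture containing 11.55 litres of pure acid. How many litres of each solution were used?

litres of solution A: 16, litres of solution B: 15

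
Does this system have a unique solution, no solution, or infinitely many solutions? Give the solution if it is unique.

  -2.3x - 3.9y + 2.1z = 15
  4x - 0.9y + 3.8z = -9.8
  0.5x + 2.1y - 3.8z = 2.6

Row-reduce the augmented matrix:
R1 ← R1 / (-23/10).
R2 ← R2 − 4·R1.
R3 ← R3 − 1/2·R1.
R2 ← R2 / (-1767/230).
R1 ← R1 − 39/23·R2.
R3 ← R3 − 144/115·R2.
R3 ← R3 / (-12539/5890).
R1 ← R1 − 431/589·R3.
R2 ← R2 + 1714/1767·R3.
Reading off the reduced rows gives x = 0, y = -6, z = -4.

x = 0, y = -6, z = -4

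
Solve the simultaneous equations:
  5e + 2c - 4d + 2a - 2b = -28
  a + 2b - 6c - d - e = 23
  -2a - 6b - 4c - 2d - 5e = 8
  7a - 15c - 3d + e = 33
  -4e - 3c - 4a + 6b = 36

infinitely many solutions

Row-reduce:
R1 ← R1 / (2).
R2 ← R2 − 1·R1.
R3 ← R3 + 2·R1.
R4 ← R4 − 7·R1.
R5 ← R5 + 4·R1.
R2 ← R2 / (3).
R1 ← R1 + 1·R2.
R3 ← R3 + 8·R2.
R4 ← R4 − 7·R2.
R5 ← R5 − 2·R2.
R3 ← R3 / (-62/3).
R1 ← R1 + 4/3·R3.
R2 ← R2 + 7/3·R3.
R4 ← R4 + 17/3·R3.
R5 ← R5 − 17/3·R3.
R4 ← R4 / (297/31).
R1 ← R1 + 45/31·R4.
R2 ← R2 − 22/31·R4.
R3 ← R3 − 5/31·R4.
R5 ← R5 + 297/31·R4.
Rank is 4 with 5 unknowns, leaving e free.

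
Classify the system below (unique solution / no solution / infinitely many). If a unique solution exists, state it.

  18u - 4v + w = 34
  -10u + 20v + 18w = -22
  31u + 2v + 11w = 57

Row-reduce:
R1 ← R1 / (18).
R2 ← R2 + 10·R1.
R3 ← R3 − 31·R1.
R2 ← R2 / (160/9).
R1 ← R1 + 2/9·R2.
R3 ← R3 − 80/9·R2.
Rank is 2 with 3 unknowns, leaving w free.

infinitely many solutions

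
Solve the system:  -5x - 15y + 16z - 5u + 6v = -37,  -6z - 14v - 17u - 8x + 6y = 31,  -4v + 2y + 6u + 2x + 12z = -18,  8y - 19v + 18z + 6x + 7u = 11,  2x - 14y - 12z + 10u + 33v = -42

infinitely many solutions

Row-reduce:
R1 ← R1 / (-5).
R2 ← R2 + 8·R1.
R3 ← R3 − 2·R1.
R4 ← R4 − 6·R1.
R5 ← R5 − 2·R1.
R2 ← R2 / (30).
R1 ← R1 − 3·R2.
R3 ← R3 + 4·R2.
R4 ← R4 + 10·R2.
R5 ← R5 + 20·R2.
R3 ← R3 / (1064/75).
R1 ← R1 + 1/25·R3.
R2 ← R2 + 79/75·R3.
R4 ← R4 − 80/3·R3.
R5 ← R5 + 80/3·R3.
R4 ← R4 / (-138/19).
R1 ← R1 − 145/76·R4.
R2 ← R2 + 7/76·R4.
R3 ← R3 − 15/76·R4.
R5 ← R5 − 138/19·R4.
Rank is 4 with 5 unknowns, leaving v free.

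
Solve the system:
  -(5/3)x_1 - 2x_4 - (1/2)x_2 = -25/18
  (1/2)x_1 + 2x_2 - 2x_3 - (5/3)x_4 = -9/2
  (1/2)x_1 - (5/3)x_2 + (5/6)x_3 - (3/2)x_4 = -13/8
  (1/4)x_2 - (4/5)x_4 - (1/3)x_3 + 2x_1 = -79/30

x_1 = -2/3, x_2 = 1, x_3 = 9/4, x_4 = 1

Row-reduce the augmented matrix:
R1 ← R1 / (-5/3).
R2 ← R2 − 1/2·R1.
R3 ← R3 − 1/2·R1.
R4 ← R4 − 2·R1.
R2 ← R2 / (37/20).
R1 ← R1 − 3/10·R2.
R3 ← R3 + 109/60·R2.
R4 ← R4 + 7/20·R2.
R3 ← R3 / (-251/222).
R1 ← R1 − 12/37·R3.
R2 ← R2 + 40/37·R3.
R4 ← R4 + 79/111·R3.
R4 ← R4 / (-10231/11295).
R1 ← R1 − 82/251·R4.
R2 ← R2 − 2192/753·R4.
R3 ← R3 − 2881/753·R4.
Reading off the reduced rows gives x_1 = -2/3, x_2 = 1, x_3 = 9/4, x_4 = 1.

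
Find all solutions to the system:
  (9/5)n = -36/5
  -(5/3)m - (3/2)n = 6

Row-reduce the augmented matrix:
Swap R1 and R2.
R1 ← R1 / (-5/3).
R2 ← R2 / (9/5).
R1 ← R1 − 9/10·R2.
Reading off the reduced rows gives m = 0, n = -4.

m = 0, n = -4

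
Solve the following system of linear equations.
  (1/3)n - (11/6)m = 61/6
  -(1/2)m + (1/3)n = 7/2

m = -5, n = 3

Row-reduce the augmented matrix:
R1 ← R1 / (-11/6).
R2 ← R2 + 1/2·R1.
R2 ← R2 / (8/33).
R1 ← R1 + 2/11·R2.
Reading off the reduced rows gives m = -5, n = 3.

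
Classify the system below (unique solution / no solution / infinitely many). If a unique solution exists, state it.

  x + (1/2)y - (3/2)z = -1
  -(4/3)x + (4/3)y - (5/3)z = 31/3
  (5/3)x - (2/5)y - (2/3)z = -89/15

x = -5, y = -1, z = -3

Row-reduce the augmented matrix:
R2 ← R2 + 4/3·R1.
R3 ← R3 − 5/3·R1.
R2 ← R2 / (2).
R1 ← R1 − 1/2·R2.
R3 ← R3 + 37/30·R2.
R3 ← R3 / (-77/180).
R1 ← R1 + 7/12·R3.
R2 ← R2 + 11/6·R3.
Reading off the reduced rows gives x = -5, y = -1, z = -3.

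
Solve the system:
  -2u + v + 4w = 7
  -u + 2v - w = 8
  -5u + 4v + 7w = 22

infinitely many solutions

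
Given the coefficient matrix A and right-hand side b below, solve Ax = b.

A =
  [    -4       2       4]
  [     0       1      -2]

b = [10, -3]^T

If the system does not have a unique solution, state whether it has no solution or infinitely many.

infinitely many solutions

Row-reduce:
R1 ← R1 / (-4).
R1 ← R1 + 1/2·R2.
Rank is 2 with 3 unknowns, leaving x_3 free.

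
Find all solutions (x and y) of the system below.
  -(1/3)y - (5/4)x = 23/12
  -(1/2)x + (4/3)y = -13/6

x = -1, y = -2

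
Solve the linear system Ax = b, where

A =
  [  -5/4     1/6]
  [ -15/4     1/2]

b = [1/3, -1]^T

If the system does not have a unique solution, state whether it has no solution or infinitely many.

Row-reduce:
R1 ← R1 / (-5/4).
R2 ← R2 + 15/4·R1.
Row 2 reduces to 0 = -2, a contradiction. The system is inconsistent.

no solution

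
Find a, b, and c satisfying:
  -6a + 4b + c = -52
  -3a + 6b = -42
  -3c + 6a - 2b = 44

a = 6, b = -4, c = 0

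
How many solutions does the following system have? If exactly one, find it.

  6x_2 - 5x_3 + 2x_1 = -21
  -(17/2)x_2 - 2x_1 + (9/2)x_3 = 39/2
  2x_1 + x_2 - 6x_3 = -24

infinitely many solutions

Row-reduce:
R1 ← R1 / (2).
R2 ← R2 + 2·R1.
R3 ← R3 − 2·R1.
R2 ← R2 / (-5/2).
R1 ← R1 − 3·R2.
R3 ← R3 + 5·R2.
Rank is 2 with 3 unknowns, leaving x_3 free.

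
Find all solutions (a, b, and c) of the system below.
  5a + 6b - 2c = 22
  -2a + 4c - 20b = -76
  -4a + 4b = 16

Row-reduce:
R1 ← R1 / (5).
R2 ← R2 + 2·R1.
R3 ← R3 + 4·R1.
R2 ← R2 / (-88/5).
R1 ← R1 − 6/5·R2.
R3 ← R3 − 44/5·R2.
Rank is 2 with 3 unknowns, leaving c free.

infinitely many solutions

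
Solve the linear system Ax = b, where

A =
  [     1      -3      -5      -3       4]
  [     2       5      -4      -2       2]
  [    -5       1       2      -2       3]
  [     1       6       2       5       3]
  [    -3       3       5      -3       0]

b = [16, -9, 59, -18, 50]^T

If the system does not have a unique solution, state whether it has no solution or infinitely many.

x_1 = -5, x_2 = -1, x_3 = 4, x_4 = -6, x_5 = 5

Row-reduce the augmented matrix:
R2 ← R2 − 2·R1.
R3 ← R3 + 5·R1.
R4 ← R4 − 1·R1.
R5 ← R5 + 3·R1.
R2 ← R2 / (11).
R1 ← R1 + 3·R2.
R3 ← R3 + 14·R2.
R4 ← R4 − 9·R2.
R5 ← R5 + 6·R2.
R3 ← R3 / (-169/11).
R1 ← R1 + 37/11·R3.
R2 ← R2 − 6/11·R3.
R4 ← R4 − 23/11·R3.
R5 ← R5 + 74/11·R3.
R4 ← R4 / (525/169).
R1 ← R1 − 118/169·R4.
R2 ← R2 + 10/169·R4.
R3 ← R3 − 131/169·R4.
R5 ← R5 + 778/169·R4.
R5 ← R5 / (1906/175).
R1 ← R1 + 411/175·R5.
R2 ← R2 − 4/35·R5.
R3 ← R3 + 437/175·R5.
R4 ← R4 − 338/175·R5.
Reading off the reduced rows gives x_1 = -5, x_2 = -1, x_3 = 4, x_4 = -6, x_5 = 5.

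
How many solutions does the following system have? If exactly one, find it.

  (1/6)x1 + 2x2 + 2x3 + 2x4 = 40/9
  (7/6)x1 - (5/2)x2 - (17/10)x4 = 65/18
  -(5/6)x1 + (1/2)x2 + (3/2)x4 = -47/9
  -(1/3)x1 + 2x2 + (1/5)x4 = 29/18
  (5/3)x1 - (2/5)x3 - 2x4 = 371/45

Row-reduce the augmented matrix:
R1 ← R1 / (1/6).
R2 ← R2 − 7/6·R1.
R3 ← R3 + 5/6·R1.
R4 ← R4 + 1/3·R1.
R5 ← R5 − 5/3·R1.
R2 ← R2 / (-33/2).
R1 ← R1 − 12·R2.
R3 ← R3 − 21/2·R2.
R4 ← R4 − 6·R2.
R5 ← R5 + 20·R2.
R3 ← R3 / (12/11).
R1 ← R1 − 20/11·R3.
R2 ← R2 − 28/33·R3.
R4 ← R4 + 12/11·R3.
R5 ← R5 + 566/165·R3.
Swap R4 and R5.
R4 ← R4 / (799/450).
R1 ← R1 + 29/15·R4.
R2 ← R2 + 2/9·R4.
R3 ← R3 − 83/60·R4.
R5 reduces to 0 = 0, so the extra equation is consistent.
Reading off the reduced rows gives x1 = 8/3, x2 = 3/2, x3 = 3, x4 = -5/2.

x1 = 8/3, x2 = 3/2, x3 = 3, x4 = -5/2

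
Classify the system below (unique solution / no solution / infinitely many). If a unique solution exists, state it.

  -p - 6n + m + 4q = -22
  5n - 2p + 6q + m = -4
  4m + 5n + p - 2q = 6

infinitely many solutions

Row-reduce:
R2 ← R2 − 1·R1.
R3 ← R3 − 4·R1.
R2 ← R2 / (11).
R1 ← R1 + 6·R2.
R3 ← R3 − 29·R2.
R3 ← R3 / (84/11).
R1 ← R1 + 17/11·R3.
R2 ← R2 + 1/11·R3.
Rank is 3 with 4 unknowns, leaving q free.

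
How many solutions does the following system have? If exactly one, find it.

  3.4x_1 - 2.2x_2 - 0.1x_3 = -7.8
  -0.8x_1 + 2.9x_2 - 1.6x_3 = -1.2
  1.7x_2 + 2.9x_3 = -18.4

Row-reduce the augmented matrix:
R1 ← R1 / (17/5).
R2 ← R2 + 4/5·R1.
R2 ← R2 / (81/34).
R1 ← R1 + 11/17·R2.
R3 ← R3 − 17/10·R2.
R3 ← R3 / (5479/1350).
R1 ← R1 + 127/270·R3.
R2 ← R2 + 92/135·R3.
Reading off the reduced rows gives x_1 = -5, x_2 = -4, x_3 = -4.

x_1 = -5, x_2 = -4, x_3 = -4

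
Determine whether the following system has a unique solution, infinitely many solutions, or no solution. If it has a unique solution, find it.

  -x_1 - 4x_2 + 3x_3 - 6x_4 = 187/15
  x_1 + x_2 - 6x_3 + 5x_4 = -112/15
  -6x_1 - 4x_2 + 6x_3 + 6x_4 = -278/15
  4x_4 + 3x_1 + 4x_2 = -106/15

x_1 = 6/5, x_2 = -2/3, x_3 = -1/3, x_4 = -2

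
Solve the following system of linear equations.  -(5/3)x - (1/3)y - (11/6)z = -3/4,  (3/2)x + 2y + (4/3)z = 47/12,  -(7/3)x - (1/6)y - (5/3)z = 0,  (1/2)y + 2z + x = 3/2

x = -1/2, y = 2, z = 1/2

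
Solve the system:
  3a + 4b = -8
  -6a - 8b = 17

Row-reduce:
R1 ← R1 / (3).
R2 ← R2 + 6·R1.
Row 2 reduces to 0 = 1, a contradiction. The system is inconsistent.

no solution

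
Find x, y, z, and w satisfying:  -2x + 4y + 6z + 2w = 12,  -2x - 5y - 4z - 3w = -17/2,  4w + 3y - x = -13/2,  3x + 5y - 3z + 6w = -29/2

x = 1, y = -1/2, z = 3, w = -1

Row-reduce the augmented matrix:
R1 ← R1 / (-2).
R2 ← R2 + 2·R1.
R3 ← R3 + 1·R1.
R4 ← R4 − 3·R1.
R2 ← R2 / (-9).
R1 ← R1 + 2·R2.
R3 ← R3 − 1·R2.
R4 ← R4 − 11·R2.
R3 ← R3 / (-37/9).
R1 ← R1 + 7/9·R3.
R2 ← R2 − 10/9·R3.
R4 ← R4 + 56/9·R3.
R4 ← R4 / (-30/37).
R1 ← R1 + 13/37·R4.
R2 ← R2 − 45/37·R4.
R3 ← R3 + 22/37·R4.
Reading off the reduced rows gives x = 1, y = -1/2, z = 3, w = -1.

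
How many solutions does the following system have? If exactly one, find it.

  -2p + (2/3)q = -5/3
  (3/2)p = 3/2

p = 1, q = 1/2

Row-reduce the augmented matrix:
R1 ← R1 / (-2).
R2 ← R2 − 3/2·R1.
R2 ← R2 / (1/2).
R1 ← R1 + 1/3·R2.
Reading off the reduced rows gives p = 1, q = 1/2.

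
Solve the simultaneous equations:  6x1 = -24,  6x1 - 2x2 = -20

x1 = -4, x2 = -2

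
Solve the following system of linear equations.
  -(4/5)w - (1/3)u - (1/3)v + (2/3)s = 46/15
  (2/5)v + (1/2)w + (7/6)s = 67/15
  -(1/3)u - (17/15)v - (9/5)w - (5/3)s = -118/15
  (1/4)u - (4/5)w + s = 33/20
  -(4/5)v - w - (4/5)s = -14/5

Row-reduce:
R1 ← R1 / (-1/3).
R3 ← R3 + 1/3·R1.
R4 ← R4 − 1/4·R1.
R2 ← R2 / (2/5).
R1 ← R1 − 1·R2.
R3 ← R3 + 4/5·R2.
R4 ← R4 + 1/4·R2.
R5 ← R5 + 4/5·R2.
Swap R3 and R4.
R3 ← R3 / (-87/80).
R1 ← R1 − 23/20·R3.
R2 ← R2 − 5/4·R3.
Swap R4 and R5.
R4 ← R4 / (23/15).
R1 ← R1 + 668/261·R4.
R2 ← R2 − 1430/261·R4.
R3 ← R3 + 535/261·R4.
Row 5 reduces to 0 = -2, a contradiction. The system is inconsistent.

no solution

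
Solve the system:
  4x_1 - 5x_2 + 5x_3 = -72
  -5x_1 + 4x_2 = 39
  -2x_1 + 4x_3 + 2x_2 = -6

x_1 = -3, x_2 = 6, x_3 = -6

Row-reduce the augmented matrix:
R1 ← R1 / (4).
R2 ← R2 + 5·R1.
R3 ← R3 + 2·R1.
R2 ← R2 / (-9/4).
R1 ← R1 + 5/4·R2.
R3 ← R3 + 1/2·R2.
R3 ← R3 / (46/9).
R1 ← R1 + 20/9·R3.
R2 ← R2 + 25/9·R3.
Reading off the reduced rows gives x_1 = -3, x_2 = 6, x_3 = -6.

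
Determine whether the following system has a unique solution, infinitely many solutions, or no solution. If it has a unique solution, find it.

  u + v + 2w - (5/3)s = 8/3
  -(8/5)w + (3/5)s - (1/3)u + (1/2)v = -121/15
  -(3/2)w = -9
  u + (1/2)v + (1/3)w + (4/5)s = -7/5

u = -4, v = -2, w = 6, s = 2

Row-reduce the augmented matrix:
R2 ← R2 + 1/3·R1.
R4 ← R4 − 1·R1.
R2 ← R2 / (5/6).
R1 ← R1 − 1·R2.
R4 ← R4 + 1/2·R2.
R3 ← R3 / (-3/2).
R1 ← R1 − 78/25·R3.
R2 ← R2 + 28/25·R3.
R4 ← R4 + 167/75·R3.
R4 ← R4 / (187/75).
R1 ← R1 + 43/25·R4.
R2 ← R2 − 4/75·R4.
Reading off the reduced rows gives u = -4, v = -2, w = 6, s = 2.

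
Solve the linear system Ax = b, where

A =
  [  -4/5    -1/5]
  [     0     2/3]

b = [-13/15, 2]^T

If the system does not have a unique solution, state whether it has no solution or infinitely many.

Row-reduce the augmented matrix:
R1 ← R1 / (-4/5).
R2 ← R2 / (2/3).
R1 ← R1 − 1/4·R2.
Reading off the reduced rows gives x_1 = 1/3, x_2 = 3.

x_1 = 1/3, x_2 = 3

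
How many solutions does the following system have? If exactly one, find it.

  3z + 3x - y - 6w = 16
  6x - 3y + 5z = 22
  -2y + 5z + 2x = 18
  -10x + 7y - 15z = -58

Row-reduce:
R1 ← R1 / (3).
R2 ← R2 − 6·R1.
R3 ← R3 − 2·R1.
R4 ← R4 + 10·R1.
R2 ← R2 / (-1).
R1 ← R1 + 1/3·R2.
R3 ← R3 + 4/3·R2.
R4 ← R4 − 11/3·R2.
R3 ← R3 / (13/3).
R1 ← R1 − 4/3·R3.
R2 ← R2 − 1·R3.
R4 ← R4 + 26/3·R3.
Rank is 3 with 4 unknowns, leaving w free.

infinitely many solutions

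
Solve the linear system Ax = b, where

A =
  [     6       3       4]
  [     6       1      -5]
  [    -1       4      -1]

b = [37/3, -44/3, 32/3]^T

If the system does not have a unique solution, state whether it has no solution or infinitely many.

x_1 = -1, x_2 = 3, x_3 = 7/3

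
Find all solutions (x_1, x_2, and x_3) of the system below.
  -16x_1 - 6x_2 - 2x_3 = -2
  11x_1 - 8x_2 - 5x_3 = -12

infinitely many solutions

Row-reduce:
R1 ← R1 / (-16).
R2 ← R2 − 11·R1.
R2 ← R2 / (-97/8).
R1 ← R1 − 3/8·R2.
Rank is 2 with 3 unknowns, leaving x_3 free.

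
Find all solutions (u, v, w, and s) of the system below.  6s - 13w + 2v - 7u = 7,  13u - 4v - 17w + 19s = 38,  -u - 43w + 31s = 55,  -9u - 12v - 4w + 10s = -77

no solution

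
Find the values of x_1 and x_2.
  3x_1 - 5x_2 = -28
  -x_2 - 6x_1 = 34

From equation 2: x_2 = -34 − 6·x_1.
Substitute into equation 1 and solve: x_1 = -6.
Then x_2 = 2.

x_1 = -6, x_2 = 2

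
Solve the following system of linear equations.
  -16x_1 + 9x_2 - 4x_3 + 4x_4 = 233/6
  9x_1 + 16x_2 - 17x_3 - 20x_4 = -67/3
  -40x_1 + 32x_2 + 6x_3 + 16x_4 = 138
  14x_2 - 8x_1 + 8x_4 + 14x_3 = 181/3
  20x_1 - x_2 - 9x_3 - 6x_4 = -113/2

x_1 = -2, x_2 = 3/2, x_3 = 5/3, x_4 = 0

Row-reduce the augmented matrix:
R1 ← R1 / (-16).
R2 ← R2 − 9·R1.
R3 ← R3 + 40·R1.
R4 ← R4 + 8·R1.
R5 ← R5 − 20·R1.
R2 ← R2 / (337/16).
R1 ← R1 + 9/16·R2.
R3 ← R3 − 19/2·R2.
R4 ← R4 − 19/2·R2.
R5 ← R5 − 41/4·R2.
R3 ← R3 / (8318/337).
R1 ← R1 + 89/337·R3.
R2 ← R2 + 308/337·R3.
R4 ← R4 − 8318/337·R3.
R5 ← R5 + 1561/337·R3.
Swap R4 and R5.
R4 ← R4 / (42698/4159).
R1 ← R1 + 2388/4159·R4.
R2 ← R2 + 1348/4159·R4.
R3 ← R3 − 2360/4159·R4.
R5 reduces to 0 = 0, so the extra equation is consistent.
Reading off the reduced rows gives x_1 = -2, x_2 = 3/2, x_3 = 5/3, x_4 = 0.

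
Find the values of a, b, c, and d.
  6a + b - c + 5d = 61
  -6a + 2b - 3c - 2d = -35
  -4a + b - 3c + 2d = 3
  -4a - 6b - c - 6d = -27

a = 5, b = -4, c = -5, d = 6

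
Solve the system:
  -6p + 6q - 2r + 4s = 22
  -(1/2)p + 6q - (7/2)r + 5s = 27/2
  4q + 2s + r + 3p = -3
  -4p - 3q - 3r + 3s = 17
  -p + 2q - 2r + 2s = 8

no solution

Row-reduce:
R1 ← R1 / (-6).
R2 ← R2 + 1/2·R1.
R3 ← R3 − 3·R1.
R4 ← R4 + 4·R1.
R5 ← R5 + 1·R1.
R2 ← R2 / (11/2).
R1 ← R1 + 1·R2.
R3 ← R3 − 7·R2.
R4 ← R4 + 7·R2.
R5 ← R5 − 1·R2.
R3 ← R3 / (140/33).
R1 ← R1 + 3/11·R3.
R2 ← R2 + 20/33·R3.
R4 ← R4 + 65/11·R3.
R5 ← R5 + 35/33·R3.
R4 ← R4 / (25/7).
R1 ← R1 − 2/35·R4.
R2 ← R2 − 4/7·R4.
R3 ← R3 + 16/35·R4.
Row 5 reduces to 0 = 1/2, a contradiction. The system is inconsistent.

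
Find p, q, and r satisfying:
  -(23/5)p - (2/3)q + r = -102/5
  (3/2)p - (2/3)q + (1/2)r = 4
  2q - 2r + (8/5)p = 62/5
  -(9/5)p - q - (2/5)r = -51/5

Row-reduce the augmented matrix:
R1 ← R1 / (-23/5).
R2 ← R2 − 3/2·R1.
R3 ← R3 − 8/5·R1.
R4 ← R4 + 9/5·R1.
R2 ← R2 / (-61/69).
R1 ← R1 − 10/69·R2.
R3 ← R3 − 122/69·R2.
R4 ← R4 + 17/23·R2.
Swap R3 and R4.
R3 ← R3 / (-452/305).
R1 ← R1 + 5/61·R3.
R2 ← R2 + 57/61·R3.
R4 reduces to 0 = 0, so the extra equation is consistent.
Reading off the reduced rows gives p = 4, q = 3, r = 0.

p = 4, q = 3, r = 0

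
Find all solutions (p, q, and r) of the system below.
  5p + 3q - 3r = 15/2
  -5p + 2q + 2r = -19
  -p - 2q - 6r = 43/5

Row-reduce the augmented matrix:
R1 ← R1 / (5).
R2 ← R2 + 5·R1.
R3 ← R3 + 1·R1.
R2 ← R2 / (5).
R1 ← R1 − 3/5·R2.
R3 ← R3 + 7/5·R2.
R3 ← R3 / (-172/25).
R1 ← R1 + 12/25·R3.
R2 ← R2 + 1/5·R3.
Reading off the reduced rows gives p = 12/5, q = -5/2, r = -1.

p = 12/5, q = -5/2, r = -1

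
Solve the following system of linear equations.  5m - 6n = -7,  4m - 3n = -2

Row-reduce the augmented matrix:
R1 ← R1 / (5).
R2 ← R2 − 4·R1.
R2 ← R2 / (9/5).
R1 ← R1 + 6/5·R2.
Reading off the reduced rows gives m = 1, n = 2.

m = 1, n = 2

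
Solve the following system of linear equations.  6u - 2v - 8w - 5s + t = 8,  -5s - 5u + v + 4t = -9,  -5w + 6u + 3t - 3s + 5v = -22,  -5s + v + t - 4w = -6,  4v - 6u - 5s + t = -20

Row-reduce:
R1 ← R1 / (6).
R2 ← R2 + 5·R1.
R3 ← R3 − 6·R1.
R5 ← R5 + 6·R1.
R2 ← R2 / (-2/3).
R1 ← R1 + 1/3·R2.
R3 ← R3 − 7·R2.
R4 ← R4 − 1·R2.
R5 ← R5 − 2·R2.
R3 ← R3 / (-67).
R1 ← R1 − 2·R3.
R2 ← R2 − 10·R3.
R4 ← R4 + 14·R3.
R5 ← R5 + 28·R3.
R4 ← R4 / (253/268).
R1 ← R1 − 251/268·R4.
R2 ← R2 + 85/268·R4.
R3 ← R3 − 377/268·R4.
R5 ← R5 − 253/134·R4.
Rank is 4 with 5 unknowns, leaving t free.

infinitely many solutions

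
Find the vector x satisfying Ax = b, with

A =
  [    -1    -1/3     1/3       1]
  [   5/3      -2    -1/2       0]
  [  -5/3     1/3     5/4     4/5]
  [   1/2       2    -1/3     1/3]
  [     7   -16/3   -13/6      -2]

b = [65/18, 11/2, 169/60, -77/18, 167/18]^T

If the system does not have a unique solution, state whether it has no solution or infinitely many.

x_1 = 1, x_2 = -5/2, x_3 = 7/3, x_4 = 3

Row-reduce the augmented matrix:
R1 ← R1 / (-1).
R2 ← R2 − 5/3·R1.
R3 ← R3 + 5/3·R1.
R4 ← R4 − 1/2·R1.
R5 ← R5 − 7·R1.
R2 ← R2 / (-23/9).
R1 ← R1 − 1/3·R2.
R3 ← R3 − 8/9·R2.
R4 ← R4 − 11/6·R2.
R5 ← R5 + 23/3·R2.
R3 ← R3 / (197/276).
R1 ← R1 + 15/46·R3.
R2 ← R2 + 1/46·R3.
R4 ← R4 + 35/276·R3.
R4 ← R4 / (1169/591).
R1 ← R1 + 180/197·R4.
R2 ← R2 + 651/985·R4.
R3 ← R3 + 396/985·R4.
R5 reduces to 0 = 0, so the extra equation is consistent.
Reading off the reduced rows gives x_1 = 1, x_2 = -5/2, x_3 = 7/3, x_4 = 3.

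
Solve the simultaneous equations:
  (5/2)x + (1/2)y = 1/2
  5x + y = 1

infinitely many solutions

Row-reduce:
R1 ← R1 / (5/2).
R2 ← R2 − 5·R1.
Rank is 1 with 2 unknowns, leaving y free.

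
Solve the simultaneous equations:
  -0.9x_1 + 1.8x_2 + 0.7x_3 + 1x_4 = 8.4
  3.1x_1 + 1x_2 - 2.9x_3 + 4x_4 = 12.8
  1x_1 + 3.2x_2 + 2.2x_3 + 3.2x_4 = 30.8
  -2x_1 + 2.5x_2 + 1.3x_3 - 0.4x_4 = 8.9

x_1 = 5, x_2 = 6, x_3 = 3, x_4 = 0

Row-reduce the augmented matrix:
R1 ← R1 / (-9/10).
R2 ← R2 − 31/10·R1.
R3 ← R3 − 1·R1.
R4 ← R4 + 2·R1.
R2 ← R2 / (36/5).
R1 ← R1 + 2·R2.
R3 ← R3 − 26/5·R2.
R4 ← R4 + 3/2·R2.
R3 ← R3 / (1349/405).
R1 ← R1 + 74/81·R3.
R2 ← R2 + 11/162·R3.
R4 ← R4 + 193/540·R3.
R4 ← R4 / (-7997/6745).
R1 ← R1 − 1793/2698·R4.
R2 ← R2 − 2731/2698·R4.
R3 ← R3 + 863/2698·R4.
Reading off the reduced rows gives x_1 = 5, x_2 = 6, x_3 = 3, x_4 = 0.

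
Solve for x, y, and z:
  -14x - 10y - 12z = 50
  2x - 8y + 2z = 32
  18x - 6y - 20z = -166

x = -5, y = -4, z = 5

Row-reduce the augmented matrix:
R1 ← R1 / (-14).
R2 ← R2 − 2·R1.
R3 ← R3 − 18·R1.
R2 ← R2 / (-66/7).
R1 ← R1 − 5/7·R2.
R3 ← R3 + 132/7·R2.
R3 ← R3 / (-36).
R1 ← R1 − 29/33·R3.
R2 ← R2 + 1/33·R3.
Reading off the reduced rows gives x = -5, y = -4, z = 5.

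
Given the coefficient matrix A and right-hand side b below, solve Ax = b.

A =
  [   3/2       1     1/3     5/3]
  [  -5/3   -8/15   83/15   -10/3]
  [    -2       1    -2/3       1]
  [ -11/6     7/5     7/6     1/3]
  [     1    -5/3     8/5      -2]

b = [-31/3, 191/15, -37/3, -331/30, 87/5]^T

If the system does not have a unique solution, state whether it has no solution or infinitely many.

Row-reduce the augmented matrix:
R1 ← R1 / (3/2).
R2 ← R2 + 5/3·R1.
R3 ← R3 + 2·R1.
R4 ← R4 + 11/6·R1.
R5 ← R5 − 1·R1.
R2 ← R2 / (26/45).
R1 ← R1 − 2/3·R2.
R3 ← R3 − 7/3·R2.
R4 ← R4 − 118/45·R2.
R5 ← R5 + 7/3·R2.
R3 ← R3 / (-1877/78).
R1 ← R1 + 257/39·R3.
R2 ← R2 − 797/78·R3.
R4 ← R4 + 29507/1170·R3.
R5 ← R5 − 29507/1170·R3.
R4 ← R4 / (-46721/84465).
R1 ← R1 − 1688/5631·R4.
R2 ← R2 − 7571/5631·R4.
R3 ← R3 + 718/1877·R4.
R5 ← R5 − 46721/84465·R4.
R5 reduces to 0 = 0, so the extra equation is consistent.
Reading off the reduced rows gives x_1 = 2, x_2 = -3, x_3 = -1, x_4 = -6.

x_1 = 2, x_2 = -3, x_3 = -1, x_4 = -6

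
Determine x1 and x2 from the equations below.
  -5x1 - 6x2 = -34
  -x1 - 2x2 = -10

From equation 2: x1 = 10 − 2·x2.
Substitute into equation 1 and solve: x2 = 4.
Then x1 = 2.

x1 = 2, x2 = 4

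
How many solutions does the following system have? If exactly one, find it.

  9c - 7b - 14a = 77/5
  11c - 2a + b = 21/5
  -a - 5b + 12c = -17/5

a = -8/5, b = 1, c = 0

Row-reduce the augmented matrix:
R1 ← R1 / (-14).
R2 ← R2 + 2·R1.
R3 ← R3 + 1·R1.
R2 ← R2 / (2).
R1 ← R1 − 1/2·R2.
R3 ← R3 + 9/2·R2.
R3 ← R3 / (465/14).
R1 ← R1 + 43/14·R3.
R2 ← R2 − 34/7·R3.
Reading off the reduced rows gives a = -8/5, b = 1, c = 0.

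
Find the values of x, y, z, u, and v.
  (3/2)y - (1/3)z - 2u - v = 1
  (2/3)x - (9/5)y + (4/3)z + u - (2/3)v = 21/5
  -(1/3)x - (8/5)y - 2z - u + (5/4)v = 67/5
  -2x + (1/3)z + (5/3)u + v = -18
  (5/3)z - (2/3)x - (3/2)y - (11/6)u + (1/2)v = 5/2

x = 6, y = -4, z = -3, u = -3, v = 0

Row-reduce the augmented matrix:
Swap R1 and R2.
R1 ← R1 / (2/3).
R3 ← R3 + 1/3·R1.
R4 ← R4 + 2·R1.
R5 ← R5 + 2/3·R1.
R2 ← R2 / (3/2).
R1 ← R1 + 27/10·R2.
R3 ← R3 + 5/2·R2.
R4 ← R4 + 27/5·R2.
R5 ← R5 + 33/10·R2.
R3 ← R3 / (-17/9).
R1 ← R1 − 7/5·R3.
R2 ← R2 + 2/9·R3.
R4 ← R4 − 47/15·R3.
R5 ← R5 − 34/15·R3.
R4 ← R4 / (-907/102).
R1 ← R1 + 84/17·R4.
R2 ← R2 + 15/17·R4.
R3 ← R3 − 69/34·R4.
R5 ← R5 + 59/6·R4.
R5 ← R5 / (173927/54420).
R1 ← R1 + 1967/18140·R5.
R2 ← R2 − 4/2721·R5.
R3 ← R3 + 4248/4535·R5.
R4 ← R4 − 5961/9070·R5.
Reading off the reduced rows gives x = 6, y = -4, z = -3, u = -3, v = 0.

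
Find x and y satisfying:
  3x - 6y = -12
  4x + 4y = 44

x = 6, y = 5

Row-reduce the augmented matrix:
R1 ← R1 / (3).
R2 ← R2 − 4·R1.
R2 ← R2 / (12).
R1 ← R1 + 2·R2.
Reading off the reduced rows gives x = 6, y = 5.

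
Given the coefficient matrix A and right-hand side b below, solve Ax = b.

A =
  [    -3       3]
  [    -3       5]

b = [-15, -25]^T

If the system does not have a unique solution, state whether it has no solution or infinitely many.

x_1 = 0, x_2 = -5

Row-reduce the augmented matrix:
R1 ← R1 / (-3).
R2 ← R2 + 3·R1.
R2 ← R2 / (2).
R1 ← R1 + 1·R2.
Reading off the reduced rows gives x_1 = 0, x_2 = -5.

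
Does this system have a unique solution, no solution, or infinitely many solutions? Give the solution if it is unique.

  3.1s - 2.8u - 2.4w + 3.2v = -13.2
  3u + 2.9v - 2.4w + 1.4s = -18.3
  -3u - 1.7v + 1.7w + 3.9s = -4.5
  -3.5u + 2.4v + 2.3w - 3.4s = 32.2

Row-reduce the augmented matrix:
R1 ← R1 / (-14/5).
R2 ← R2 − 3·R1.
R3 ← R3 + 3·R1.
R4 ← R4 + 7/2·R1.
R2 ← R2 / (443/70).
R1 ← R1 + 8/7·R2.
R3 ← R3 + 359/70·R2.
R4 ← R4 + 8/5·R2.
R3 ← R3 / (215/886).
R1 ← R1 + 18/443·R3.
R2 ← R2 + 348/443·R3.
R4 ← R4 − 17911/4430·R3.
R4 ← R4 / (-3417229/43000).
R1 ← R1 − 2077/4300·R4.
R2 ← R2 − 32261/2150·R4.
R3 ← R3 − 19513/1075·R4.
Reading off the reduced rows gives u = -2, v = 1, w = 4, s = -4.

u = -2, v = 1, w = 4, s = -4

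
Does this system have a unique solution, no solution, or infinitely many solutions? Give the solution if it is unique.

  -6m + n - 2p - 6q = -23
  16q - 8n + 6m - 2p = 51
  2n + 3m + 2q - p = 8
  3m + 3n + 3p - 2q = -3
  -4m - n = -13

no solution

Row-reduce:
R1 ← R1 / (-6).
R2 ← R2 − 6·R1.
R3 ← R3 − 3·R1.
R4 ← R4 − 3·R1.
R5 ← R5 + 4·R1.
R2 ← R2 / (-7).
R1 ← R1 + 1/6·R2.
R3 ← R3 − 5/2·R2.
R4 ← R4 − 7/2·R2.
R5 ← R5 + 5/3·R2.
R3 ← R3 / (-24/7).
R1 ← R1 − 3/7·R3.
R2 ← R2 − 4/7·R3.
R5 ← R5 − 16/7·R3.
Swap R4 and R5.
R4 ← R4 / (10/3).
R1 ← R1 − 13/12·R4.
R2 ← R2 + 1·R4.
R3 ← R3 + 3/4·R4.
Row 5 reduces to 0 = -1/2, a contradiction. The system is inconsistent.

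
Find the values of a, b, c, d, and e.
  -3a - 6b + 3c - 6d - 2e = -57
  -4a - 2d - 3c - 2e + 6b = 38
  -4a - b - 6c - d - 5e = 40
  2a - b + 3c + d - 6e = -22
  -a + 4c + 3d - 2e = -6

a = -3, b = 3, c = -6, d = 5, e = 0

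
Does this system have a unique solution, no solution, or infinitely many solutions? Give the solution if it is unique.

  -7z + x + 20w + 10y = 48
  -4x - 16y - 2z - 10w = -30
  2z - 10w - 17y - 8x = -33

Row-reduce:
R2 ← R2 + 4·R1.
R3 ← R3 + 8·R1.
R2 ← R2 / (24).
R1 ← R1 − 10·R2.
R3 ← R3 − 63·R2.
R3 ← R3 / (99/4).
R1 ← R1 − 11/2·R3.
R2 ← R2 + 5/4·R3.
Rank is 3 with 4 unknowns, leaving w free.

infinitely many solutions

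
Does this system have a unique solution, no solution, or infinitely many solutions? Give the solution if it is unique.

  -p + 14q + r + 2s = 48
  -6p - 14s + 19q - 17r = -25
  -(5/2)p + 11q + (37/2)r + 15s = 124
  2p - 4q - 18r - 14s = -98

no solution

Row-reduce:
R1 ← R1 / (-1).
R2 ← R2 + 6·R1.
R3 ← R3 + 5/2·R1.
R4 ← R4 − 2·R1.
R2 ← R2 / (-65).
R1 ← R1 + 14·R2.
R3 ← R3 + 24·R2.
R4 ← R4 − 24·R2.
R3 ← R3 / (1592/65).
R1 ← R1 − 257/65·R3.
R2 ← R2 − 23/65·R3.
R4 ← R4 + 1592/65·R3.
Row 4 reduces to 0 = 2, a contradiction. The system is inconsistent.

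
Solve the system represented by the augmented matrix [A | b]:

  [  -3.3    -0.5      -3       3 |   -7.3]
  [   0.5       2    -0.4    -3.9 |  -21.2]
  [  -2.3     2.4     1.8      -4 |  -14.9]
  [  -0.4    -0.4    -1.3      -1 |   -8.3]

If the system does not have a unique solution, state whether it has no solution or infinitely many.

x_1 = 1, x_2 = -4, x_3 = 5, x_4 = 3

Row-reduce the augmented matrix:
R1 ← R1 / (-33/10).
R2 ← R2 − 1/2·R1.
R3 ← R3 + 23/10·R1.
R4 ← R4 + 2/5·R1.
R2 ← R2 / (127/66).
R1 ← R1 − 5/33·R2.
R3 ← R3 − 907/330·R2.
R4 ← R4 + 56/165·R2.
R3 ← R3 / (16229/3175).
R1 ← R1 − 124/127·R3.
R2 ← R2 + 282/635·R3.
R4 ← R4 + 6903/6350·R3.
R4 ← R4 / (-144119/64916).
R1 ← R1 + 6725/16229·R4.
R2 ← R2 + 30708/16229·R4.
R3 ← R3 + 7427/32458·R4.
Reading off the reduced rows gives x_1 = 1, x_2 = -4, x_3 = 5, x_4 = 3.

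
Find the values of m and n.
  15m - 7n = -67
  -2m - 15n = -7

m = -4, n = 1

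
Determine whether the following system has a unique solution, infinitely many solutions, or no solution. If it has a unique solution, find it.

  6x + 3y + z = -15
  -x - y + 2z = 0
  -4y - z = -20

x = -5, y = 5, z = 0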